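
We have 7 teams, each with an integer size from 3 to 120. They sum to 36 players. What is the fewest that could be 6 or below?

If only k of them are at most 6, the other 7 − k are at least 7, so the total is at least (7 − k)·7 + k·3.
This is ≤ 36, so (7 − k)·7 + 3k ≤ 36, which gives k ≥ 4.
Exactly 4 works: 4 values at 3 and 3 at 7 total 33; raise one of the low values by 3 (still ≤ 6) to hit 36.

4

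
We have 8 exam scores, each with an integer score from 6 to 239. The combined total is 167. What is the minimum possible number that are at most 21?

Let j be the number exceeding 21. Then the total is ≥ 22·j + 6·(8 − j) = 48 + 16j.
So 16j ≤ 119 and j ≤ 7; hence at least 8 − 7 = 1 are ≤ 21.
Exactly 1 works: 1 value at 6 and 7 at 22 total 160; raise one of the low values by 7 (still ≤ 21) to hit 167.

1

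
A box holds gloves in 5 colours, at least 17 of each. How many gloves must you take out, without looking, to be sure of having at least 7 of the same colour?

In the worst case you draw 6 of each of the 5 colours: 5 × 6 = 30.
One more forces 7 of some colour, so 30 + 1 = 31.

31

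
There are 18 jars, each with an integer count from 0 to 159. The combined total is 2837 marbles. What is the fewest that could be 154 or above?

14

Suppose at most 18 − j of them reach 154; then j values are ≤ 153 and the rest ≤ 159.
The total is then ≤ 153·j + 159·(18 − j) = 2862 − 6j. For this to be ≥ 2837 we need j ≤ 4, so at least 18 − 4 = 14 must reach 154.
Exactly 14 works: 14 values at 159 and 4 at 153 total 2838; lower one of the high values by 1 (still ≥ 154) to hit 2837.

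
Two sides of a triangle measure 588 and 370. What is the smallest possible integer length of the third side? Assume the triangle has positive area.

219

The third side must exceed |588 − 370| = 218.
The smallest integer above 218 is 219.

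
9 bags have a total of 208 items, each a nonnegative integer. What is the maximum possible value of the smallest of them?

23

If every one of the 9 were at least 24, the total would be at least 9 × 24 = 216 > 208.
Taking 8 copies of 23 and 1 copy of 24 gives exactly 208, so 23 is attained.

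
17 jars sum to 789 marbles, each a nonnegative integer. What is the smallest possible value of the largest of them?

If every one of the 17 were at most 46, the total would be at most 17 × 46 = 782 < 789.
Equality holds with 7 values of 47 and 10 values of 46.

47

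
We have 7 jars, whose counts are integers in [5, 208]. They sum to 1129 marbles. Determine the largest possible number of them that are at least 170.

Suppose k of them are at least 170. Those contribute at least 170 each and the other 7 − k at least 5 each.
So the total is at least 170k + 5(7 − k) = 35 + 165k. This must be ≤ 1129, giving k ≤ 6.
k = 6 is achieved by 6 values at 170 and 1 at 5, total 1025; add 104 to one value (staying below 170) to reach 1129.

6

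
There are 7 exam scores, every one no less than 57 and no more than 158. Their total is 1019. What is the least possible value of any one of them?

To make one score as small as possible, make the other 6 as large as possible.
The other 6 contribute at most 6 × 158 = 948, leaving at least 1019 − 948 = 71.
Since 71 ≥ 57, this is achievable: one at 71 and 6 at 158.

71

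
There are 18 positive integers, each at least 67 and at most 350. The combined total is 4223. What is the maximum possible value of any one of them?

350

To make one integer as large as possible, make the other 17 as small as possible.
The other 17 contribute at least 17 × 67 = 1139, leaving at most 4223 − 1139 = 3084.
But each integer is capped at 350, so the maximum is 350.
Achievable: one at 350 and the other 17 totalling 3873, which fits since 17 × 67 ≤ 3873 ≤ 17 × 350.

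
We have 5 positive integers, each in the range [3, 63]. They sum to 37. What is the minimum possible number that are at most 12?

3

If only k of them are at most 12, the other 5 − k are at least 13, so the total is at least (5 − k)·13 + k·3.
This is ≤ 37, so (5 − k)·13 + 3k ≤ 37, which gives k ≥ 3.
Exactly 3 works: 3 values at 3 and 2 at 13 total 35; raise one of the low values by 2 (still ≤ 12) to hit 37.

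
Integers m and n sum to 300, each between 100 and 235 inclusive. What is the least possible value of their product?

20000

For a fixed sum, mn is smallest when m and n are as far apart as possible.
The extreme feasible split is m = 100, n = 200, giving mn = 20000.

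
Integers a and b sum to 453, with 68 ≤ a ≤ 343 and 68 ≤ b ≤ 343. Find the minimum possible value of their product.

37730

ab = a(453 − a) is concave in a, so over [110, 343] it is minimized at an endpoint.
At the endpoint a = 110, b = 453 − 110 = 343, so ab = 110 × 343 = 37730.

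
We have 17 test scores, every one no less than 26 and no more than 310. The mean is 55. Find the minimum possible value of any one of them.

26

Minimizing one value means maximizing the remaining 16.
The total is 17 × 55 = 935.
The other 16 can take up 16 × 310 = 4960 ≥ 935 − 26, so one score can sit at its floor of 26.
Achievable: one at 26 and the other 16 totalling 909, which fits since 16 × 26 ≤ 909 ≤ 16 × 310.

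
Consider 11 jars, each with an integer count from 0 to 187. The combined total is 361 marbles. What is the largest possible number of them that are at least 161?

Suppose k of them are at least 161. Those contribute at least 161 each and the other 11 − k at least 0 each.
So the total is at least 161k + 0(11 − k) = 0 + 161k. This must be ≤ 361, giving k ≤ 2.
k = 2 is achieved by 2 values at 161 and 9 at 0, total 322; add 39 to one value (staying below 161) to reach 361.

2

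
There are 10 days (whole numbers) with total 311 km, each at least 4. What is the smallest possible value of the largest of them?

The 10 values sum to 311, so their maximum is at least ⌈311/10⌉ = 32.
Equality holds with 1 value of 32 and 9 values of 31.

32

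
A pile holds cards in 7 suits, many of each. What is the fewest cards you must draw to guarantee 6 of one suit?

You could draw 5 of every suit without reaching 6 of any — 35 in all.
One more forces 6 of some suit, so 35 + 1 = 36.

36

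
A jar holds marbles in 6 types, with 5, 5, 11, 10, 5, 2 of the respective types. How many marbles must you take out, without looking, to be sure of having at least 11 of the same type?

38

In the worst case you take as many as possible of each type without reaching 11: 5 + 5 + 10 + 10 + 5 + 2 = 37.
The next one must give 11 of some type, so 37 + 1 = 38.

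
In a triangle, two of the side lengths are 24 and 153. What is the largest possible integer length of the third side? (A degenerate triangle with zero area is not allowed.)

176

The third side must be less than 24 + 153 = 177.
The largest integer below 177 is 176.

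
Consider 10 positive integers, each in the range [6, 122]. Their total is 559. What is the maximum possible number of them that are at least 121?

4

If k of the values are ≥ 121, the total is ≥ 121k + 6(10 − k).
Setting 121k + 6(10 − k) ≤ 559 gives 115k ≤ 499, so k ≤ 4.
k = 4 is achieved by 4 values at 121 and 6 at 6, total 520; add 39 to one value (staying below 121) to reach 559.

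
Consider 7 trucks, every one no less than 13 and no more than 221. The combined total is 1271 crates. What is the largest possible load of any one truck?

Maximizing one value means minimizing the remaining 6.
The other 6 contribute at least 6 × 13 = 78, leaving at most 1271 − 78 = 1193.
But each truck is capped at 221, so the maximum is 221.
Achievable: one at 221 and the other 6 totalling 1050, which fits since 6 × 13 ≤ 1050 ≤ 6 × 221.

221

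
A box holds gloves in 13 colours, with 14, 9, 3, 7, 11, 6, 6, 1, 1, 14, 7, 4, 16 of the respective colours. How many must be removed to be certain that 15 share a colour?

98

In the worst case you take as many as possible of each colour without reaching 15: 14 + 9 + 3 + 7 + 11 + 6 + 6 + 1 + 1 + 14 + 7 + 4 + 14 = 97.
The next one must give 15 of some colour, so 97 + 1 = 98.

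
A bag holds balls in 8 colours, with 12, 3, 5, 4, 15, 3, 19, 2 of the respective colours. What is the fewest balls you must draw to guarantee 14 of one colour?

56

In the worst case you take as many as possible of each colour without reaching 14: 12 + 3 + 5 + 4 + 13 + 3 + 13 + 2 = 55.
The next one must give 14 of some colour, so 55 + 1 = 56.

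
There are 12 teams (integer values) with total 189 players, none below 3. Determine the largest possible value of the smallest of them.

The average is 189/12 < 16, so some value is ≤ 15.
Taking 3 copies of 15 and 9 copies of 16 gives exactly 189, so 15 is attained.

15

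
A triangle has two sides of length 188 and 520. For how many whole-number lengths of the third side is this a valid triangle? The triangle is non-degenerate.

375

The triangle inequality gives |188 − 520| < c < 188 + 520, i.e. 332 < c < 708.
So c can be any integer from 333 to 707: 375 values.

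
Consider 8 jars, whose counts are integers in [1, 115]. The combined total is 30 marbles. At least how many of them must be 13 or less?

Each value above 13 is at least 14, contributing at least 14 − 1 = 13 above the floor 1.
The sum exceeds the floor total 8 by 22, so at most ⌊22/13⌋ = 1 exceed 13, and at least 7 are ≤ 13.
Exactly 7 works: 7 values at 1 and 1 at 14 total 21; raise one of the low values by 9 (still ≤ 13) to hit 30.

7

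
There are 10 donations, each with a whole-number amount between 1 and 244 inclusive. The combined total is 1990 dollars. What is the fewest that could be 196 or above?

1

Suppose at most 10 − j of them reach 196; then j values are ≤ 195 and the rest ≤ 244.
The total is then ≤ 195·j + 244·(10 − j) = 2440 − 49j. For this to be ≥ 1990 we need j ≤ 9, so at least 10 − 9 = 1 must reach 196.
Exactly 1 works: 1 value at 244 and 9 at 195 total 1999; lower one of the high values by 9 (still ≥ 196) to hit 1990.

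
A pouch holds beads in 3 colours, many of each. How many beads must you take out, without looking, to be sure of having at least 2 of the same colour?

In the worst case you draw 1 of each of the 3 colours: 3 × 1 = 3.
One more forces 2 of some colour, so 3 + 1 = 4.

4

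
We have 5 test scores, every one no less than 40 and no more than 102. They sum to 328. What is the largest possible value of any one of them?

102

Maximizing one value means minimizing the remaining 4.
The other 4 contribute at least 4 × 40 = 160, leaving at most 328 − 160 = 168.
But each score is capped at 102, so the maximum is 102.
Achievable: one at 102 and the other 4 totalling 226, which fits since 4 × 40 ≤ 226 ≤ 4 × 102.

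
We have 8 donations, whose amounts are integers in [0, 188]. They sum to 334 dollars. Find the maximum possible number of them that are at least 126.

Suppose k of them are at least 126. Those contribute at least 126 each and the other 8 − k at least 0 each.
So the total is at least 126k + 0(8 − k) = 0 + 126k. This must be ≤ 334, giving k ≤ 2.
k = 2 is achieved by 2 values at 126 and 6 at 0, total 252; add 82 to one value (staying below 126) to reach 334.

2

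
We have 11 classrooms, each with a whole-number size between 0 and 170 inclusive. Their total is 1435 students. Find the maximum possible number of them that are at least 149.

9

With k values at 149 or above and the rest at least 0, the sum is at least 0 + 149k.
Since the sum is 1435, we need 149k ≤ 1435, i.e. k ≤ 9.
k = 9 is achieved by 9 values at 149 and 2 at 0, total 1341; add 94 to one value (staying below 149) to reach 1435.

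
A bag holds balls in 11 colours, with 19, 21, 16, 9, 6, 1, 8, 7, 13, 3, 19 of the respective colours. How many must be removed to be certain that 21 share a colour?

In the worst case you take as many as possible of each colour without reaching 21: 19 + 20 + 16 + 9 + 6 + 1 + 8 + 7 + 13 + 3 + 19 = 121.
The next one must give 21 of some colour, so 121 + 1 = 122.

122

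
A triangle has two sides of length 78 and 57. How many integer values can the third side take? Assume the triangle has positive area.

The triangle inequality gives |78 − 57| < c < 78 + 57, i.e. 21 < c < 135.
So c can be any integer from 22 to 134: 113 values.

113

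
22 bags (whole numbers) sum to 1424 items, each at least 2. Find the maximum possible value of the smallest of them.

The average is 1424/22 < 65, so some value is ≤ 64.
Achievable: 6 of them at 64 and 16 at 65 total 1424.

64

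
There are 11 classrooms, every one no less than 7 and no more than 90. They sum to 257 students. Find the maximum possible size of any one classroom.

90

To make one classroom as large as possible, make the other 10 as small as possible.
The other 10 contribute at least 10 × 7 = 70, leaving at most 257 − 70 = 187.
But each classroom is capped at 90, so the maximum is 90.
Achievable: one at 90 and the other 10 totalling 167, which fits since 10 × 7 ≤ 167 ≤ 10 × 90.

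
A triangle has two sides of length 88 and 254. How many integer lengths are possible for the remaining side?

The triangle inequality gives |88 − 254| < c < 88 + 254, i.e. 166 < c < 342.
So c can be any integer from 167 to 341: 175 values.

175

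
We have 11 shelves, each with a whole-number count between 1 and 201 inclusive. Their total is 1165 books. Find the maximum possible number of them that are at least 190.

Suppose k of them are at least 190. Those contribute at least 190 each and the other 11 − k at least 1 each.
So the total is at least 190k + 1(11 − k) = 11 + 189k. This must be ≤ 1165, giving k ≤ 6.
k = 6 is achieved by 6 values at 190 and 5 at 1, total 1145; add 20 to one value (staying below 190) to reach 1165.

6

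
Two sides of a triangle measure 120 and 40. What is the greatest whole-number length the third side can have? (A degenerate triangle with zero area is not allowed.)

159

The third side must be less than 120 + 40 = 160.
The largest integer below 160 is 159.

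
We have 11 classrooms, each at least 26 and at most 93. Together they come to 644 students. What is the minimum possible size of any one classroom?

To make one classroom as small as possible, make the other 10 as large as possible.
The other 10 can take up 10 × 93 = 930 ≥ 644 − 26, so one classroom can sit at its floor of 26.
Achievable: one at 26 and the other 10 totalling 618, which fits since 10 × 26 ≤ 618 ≤ 10 × 93.

26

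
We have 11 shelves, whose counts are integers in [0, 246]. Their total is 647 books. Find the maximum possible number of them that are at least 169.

If k of the values are ≥ 169, the total is ≥ 169k + 0(11 − k).
Setting 169k + 0(11 − k) ≤ 647 gives 169k ≤ 647, so k ≤ 3.
k = 3 is achieved by 3 values at 169 and 8 at 0, total 507; add 140 to one value (staying below 169) to reach 647.

3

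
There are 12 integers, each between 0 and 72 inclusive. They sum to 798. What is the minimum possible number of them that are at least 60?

Each value short of 60 is at most 59, costing at least 72 − 59 = 13 against the maximum total of 864.
We can afford to lose at most 864 − 798 = 66, so at most ⌊66/13⌋ = 5 fall short, and at least 7 are ≥ 60.
Exactly 7 works: 7 values at 72 and 5 at 59 total 799; lower one of the high values by 1 (still ≥ 60) to hit 798.

7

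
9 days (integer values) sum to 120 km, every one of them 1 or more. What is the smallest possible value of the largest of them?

14

If every one of the 9 were at most 13, the total would be at most 9 × 13 = 117 < 120.
Taking 6 copies of 13 and 3 copies of 14 gives exactly 120, so 14 is attained.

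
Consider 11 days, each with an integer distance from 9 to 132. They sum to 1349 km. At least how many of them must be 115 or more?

6

If only k of them are at least 115, the other 11 − k are at most 114, so the total is at most k·132 + (11 − k)·114.
This must reach 1349, so k·132 + (11 − k)·114 ≥ 1349, giving k ≥ 6.
Exactly 6 works: 6 values at 132 and 5 at 114 total 1362; lower one of the high values by 13 (still ≥ 115) to hit 1349.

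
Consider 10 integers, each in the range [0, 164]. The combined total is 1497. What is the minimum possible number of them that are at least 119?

Each value short of 119 is at most 118, costing at least 164 − 118 = 46 against the maximum total of 1640.
We can afford to lose at most 1640 − 1497 = 143, so at most ⌊143/46⌋ = 3 fall short, and at least 7 are ≥ 119.
Exactly 7 works: 7 values at 164 and 3 at 118 total 1502; lower one of the high values by 5 (still ≥ 119) to hit 1497.

7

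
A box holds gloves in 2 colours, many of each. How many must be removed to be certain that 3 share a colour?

You could draw 2 of every colour without reaching 3 of any — 4 in all.
One more forces 3 of some colour, so 4 + 1 = 5.

5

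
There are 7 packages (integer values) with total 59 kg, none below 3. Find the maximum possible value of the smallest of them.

If every one of the 7 were at least 9, the total would be at least 7 × 9 = 63 > 59.
Equality holds with 4 values of 8 and 3 values of 9.

8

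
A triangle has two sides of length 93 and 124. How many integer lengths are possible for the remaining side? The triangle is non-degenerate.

185

The triangle inequality gives |93 − 124| < c < 93 + 124, i.e. 31 < c < 217.
So c can be any integer from 32 to 216: 185 values.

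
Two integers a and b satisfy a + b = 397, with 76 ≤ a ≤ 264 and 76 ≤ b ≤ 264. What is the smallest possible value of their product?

For a fixed sum, ab is smallest when a and b are as far apart as possible.
At the endpoint a = 133, b = 397 − 133 = 264, so ab = 133 × 264 = 35112.

35112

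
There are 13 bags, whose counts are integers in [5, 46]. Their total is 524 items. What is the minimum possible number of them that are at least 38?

5

Suppose at most 13 − j of them reach 38; then j values are ≤ 37 and the rest ≤ 46.
The total is then ≤ 37·j + 46·(13 − j) = 598 − 9j. For this to be ≥ 524 we need j ≤ 8, so at least 13 − 8 = 5 must reach 38.
Exactly 5 works: 5 values at 46 and 8 at 37 total 526; lower one of the high values by 2 (still ≥ 38) to hit 524.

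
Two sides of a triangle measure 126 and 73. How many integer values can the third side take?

145

The triangle inequality gives |126 − 73| < c < 126 + 73, i.e. 53 < c < 199.
So c can be any integer from 54 to 198: 145 values.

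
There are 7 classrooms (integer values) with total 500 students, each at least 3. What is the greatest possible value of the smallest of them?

The average is 500/7 < 72, so some value is ≤ 71.
Achievable: 4 of them at 71 and 3 at 72 total 500.

71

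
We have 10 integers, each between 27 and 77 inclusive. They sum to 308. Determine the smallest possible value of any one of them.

27

Minimizing one value means maximizing the remaining 9.
The other 9 can take up 9 × 77 = 693 ≥ 308 − 27, so one integer can sit at its floor of 27.
Achievable: one at 27 and the other 9 totalling 281, which fits since 9 × 27 ≤ 281 ≤ 9 × 77.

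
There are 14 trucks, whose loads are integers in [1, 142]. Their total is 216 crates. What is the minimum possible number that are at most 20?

Let j be the number exceeding 20. Then the total is ≥ 21·j + 1·(14 − j) = 14 + 20j.
So 20j ≤ 202 and j ≤ 10; hence at least 14 − 10 = 4 are ≤ 20.
Exactly 4 works: 4 values at 1 and 10 at 21 total 214; raise one of the low values by 2 (still ≤ 20) to hit 216.

4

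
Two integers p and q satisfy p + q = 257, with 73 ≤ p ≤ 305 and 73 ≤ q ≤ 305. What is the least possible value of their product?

pq = p(257 − p) is concave in p, so over [73, 184] it is minimized at an endpoint.
The extreme feasible split is p = 73, q = 184, giving pq = 13432.

13432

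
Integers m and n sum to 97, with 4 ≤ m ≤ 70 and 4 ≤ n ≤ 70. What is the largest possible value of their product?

2352

With m + n fixed, mn peaks when the two are closest together.
Taking m = 48 and n = 49 (both in [4, 70]) gives mn = 2352.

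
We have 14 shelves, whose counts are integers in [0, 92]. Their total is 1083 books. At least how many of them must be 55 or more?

9

Each value short of 55 is at most 54, costing at least 92 − 54 = 38 against the maximum total of 1288.
We can afford to lose at most 1288 − 1083 = 205, so at most ⌊205/38⌋ = 5 fall short, and at least 9 are ≥ 55.
Exactly 9 works: 9 values at 92 and 5 at 54 total 1098; lower one of the high values by 15 (still ≥ 55) to hit 1083.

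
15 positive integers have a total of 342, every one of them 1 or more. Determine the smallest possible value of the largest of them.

If every one of the 15 were at most 22, the total would be at most 15 × 22 = 330 < 342.
Taking 3 copies of 22 and 12 copies of 23 gives exactly 342, so 23 is attained.

23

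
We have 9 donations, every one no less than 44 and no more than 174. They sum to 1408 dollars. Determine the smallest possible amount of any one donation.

44

To make one donation as small as possible, make the other 8 as large as possible.
The other 8 can take up 8 × 174 = 1392 ≥ 1408 − 44, so one donation can sit at its floor of 44.
Achievable: one at 44 and the other 8 totalling 1364, which fits since 8 × 44 ≤ 1364 ≤ 8 × 174.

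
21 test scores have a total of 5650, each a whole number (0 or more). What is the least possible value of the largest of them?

270

If every one of the 21 were at most 269, the total would be at most 21 × 269 = 5649 < 5650.
Taking 20 copies of 269 and 1 copy of 270 gives exactly 5650, so 270 is attained.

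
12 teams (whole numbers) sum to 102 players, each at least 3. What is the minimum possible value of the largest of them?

Some value must be at least ⌈102/12⌉ = 9, since 12 × 8 = 96 < 102.
Taking 6 copies of 8 and 6 copies of 9 gives exactly 102, so 9 is attained.

9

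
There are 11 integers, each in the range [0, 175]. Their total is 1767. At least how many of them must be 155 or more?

Suppose at most 11 − j of them reach 155; then j values are ≤ 154 and the rest ≤ 175.
The total is then ≤ 154·j + 175·(11 − j) = 1925 − 21j. For this to be ≥ 1767 we need j ≤ 7, so at least 11 − 7 = 4 must reach 155.
Exactly 4 works: 4 values at 175 and 7 at 154 total 1778; lower one of the high values by 11 (still ≥ 155) to hit 1767.

4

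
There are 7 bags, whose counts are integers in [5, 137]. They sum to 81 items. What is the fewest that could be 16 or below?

4

Let j be the number exceeding 16. Then the total is ≥ 17·j + 5·(7 − j) = 35 + 12j.
So 12j ≤ 46 and j ≤ 3; hence at least 7 − 3 = 4 are ≤ 16.
Exactly 4 works: 4 values at 5 and 3 at 17 total 71; raise one of the low values by 10 (still ≤ 16) to hit 81.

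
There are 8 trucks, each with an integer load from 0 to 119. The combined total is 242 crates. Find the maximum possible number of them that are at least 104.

If k of the values are ≥ 104, the total is ≥ 104k + 0(8 − k).
Setting 104k + 0(8 − k) ≤ 242 gives 104k ≤ 242, so k ≤ 2.
k = 2 is achieved by 2 values at 104 and 6 at 0, total 208; add 34 to one value (staying below 104) to reach 242.

2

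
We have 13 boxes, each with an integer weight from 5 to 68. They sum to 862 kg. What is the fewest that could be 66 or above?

6

If only k of them are at least 66, the other 13 − k are at most 65, so the total is at most k·68 + (13 − k)·65.
This must reach 862, so k·68 + (13 − k)·65 ≥ 862, giving k ≥ 6.
Exactly 6 works: 6 values at 68 and 7 at 65 total 863; lower one of the high values by 1 (still ≥ 66) to hit 862.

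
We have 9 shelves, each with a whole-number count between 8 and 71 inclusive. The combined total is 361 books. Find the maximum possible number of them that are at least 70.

4

With k values at 70 or above and the rest at least 8, the sum is at least 72 + 62k.
Since the sum is 361, we need 62k ≤ 289, i.e. k ≤ 4.
k = 4 is achieved by 4 values at 70 and 5 at 8, total 320; add 41 to one value (staying below 70) to reach 361.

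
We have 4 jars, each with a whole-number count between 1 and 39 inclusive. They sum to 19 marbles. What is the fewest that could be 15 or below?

Each value above 15 is at least 16, contributing at least 16 − 1 = 15 above the floor 1.
The sum exceeds the floor total 4 by 15, so at most ⌊15/15⌋ = 1 exceed 15, and at least 3 are ≤ 15.
Exactly 3 works: 3 values at 1 and 1 at 16 total 19.

3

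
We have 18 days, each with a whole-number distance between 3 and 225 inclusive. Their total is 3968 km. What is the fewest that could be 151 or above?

If only k of them are at least 151, the other 18 − k are at most 150, so the total is at most k·225 + (18 − k)·150.
This must reach 3968, so k·225 + (18 − k)·150 ≥ 3968, giving k ≥ 17.
Exactly 17 works: 17 values at 225 and 1 at 150 total 3975; lower one of the high values by 7 (still ≥ 151) to hit 3968.

17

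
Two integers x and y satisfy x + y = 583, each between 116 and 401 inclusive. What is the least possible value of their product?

72982

For a fixed sum, xy is smallest when x and y are as far apart as possible.
The extreme feasible split is x = 182, y = 401, giving xy = 72982.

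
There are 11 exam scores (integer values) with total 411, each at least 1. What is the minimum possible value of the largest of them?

Some value must be at least ⌈411/11⌉ = 38, since 11 × 37 = 407 < 411.
Achievable: 4 of them at 38 and 7 at 37 total 411.

38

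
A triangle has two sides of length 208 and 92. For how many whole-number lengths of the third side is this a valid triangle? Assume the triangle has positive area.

The triangle inequality gives |208 − 92| < c < 208 + 92, i.e. 116 < c < 300.
So c can be any integer from 117 to 299: 183 values.

183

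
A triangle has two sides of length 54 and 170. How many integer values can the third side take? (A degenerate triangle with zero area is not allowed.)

The triangle inequality gives |54 − 170| < c < 54 + 170, i.e. 116 < c < 224.
So c can be any integer from 117 to 223: 107 values.

107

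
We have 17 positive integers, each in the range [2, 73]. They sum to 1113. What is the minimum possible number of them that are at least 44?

Suppose at most 17 − j of them reach 44; then j values are ≤ 43 and the rest ≤ 73.
The total is then ≤ 43·j + 73·(17 − j) = 1241 − 30j. For this to be ≥ 1113 we need j ≤ 4, so at least 17 − 4 = 13 must reach 44.
Exactly 13 works: 13 values at 73 and 4 at 43 total 1121; lower one of the high values by 8 (still ≥ 44) to hit 1113.

13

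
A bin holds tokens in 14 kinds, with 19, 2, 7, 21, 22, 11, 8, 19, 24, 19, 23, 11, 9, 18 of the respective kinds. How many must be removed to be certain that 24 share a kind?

213

In the worst case you take as many as possible of each kind without reaching 24: 19 + 2 + 7 + 21 + 22 + 11 + 8 + 19 + 23 + 19 + 23 + 11 + 9 + 18 = 212.
The next one must give 24 of some kind, so 212 + 1 = 213.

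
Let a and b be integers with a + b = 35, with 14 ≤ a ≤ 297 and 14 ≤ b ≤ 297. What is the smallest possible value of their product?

ab = a(35 − a) is concave in a, so over [14, 21] it is minimized at an endpoint.
At the endpoint a = 14, b = 35 − 14 = 21, so ab = 14 × 21 = 294.

294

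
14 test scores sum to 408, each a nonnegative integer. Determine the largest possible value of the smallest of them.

If every one of the 14 were at least 30, the total would be at least 14 × 30 = 420 > 408.
Equality holds with 12 values of 29 and 2 values of 30.

29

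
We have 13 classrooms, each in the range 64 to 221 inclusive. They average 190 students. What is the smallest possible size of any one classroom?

64

To make one classroom as small as possible, make the other 12 as large as possible.
The total is 13 × 190 = 2470.
The other 12 can take up 12 × 221 = 2652 ≥ 2470 − 64, so one classroom can sit at its floor of 64.
Achievable: one at 64 and the other 12 totalling 2406, which fits since 12 × 64 ≤ 2406 ≤ 12 × 221.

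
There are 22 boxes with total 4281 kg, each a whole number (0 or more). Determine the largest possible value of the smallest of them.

194

The average is 4281/22 < 195, so some value is ≤ 194.
Equality holds with 9 values of 194 and 13 values of 195.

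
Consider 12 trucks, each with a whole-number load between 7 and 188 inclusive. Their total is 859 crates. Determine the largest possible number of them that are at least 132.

6

Suppose k of them are at least 132. Those contribute at least 132 each and the other 12 − k at least 7 each.
So the total is at least 132k + 7(12 − k) = 84 + 125k. This must be ≤ 859, giving k ≤ 6.
k = 6 is achieved by 6 values at 132 and 6 at 7, total 834; add 25 to one value (staying below 132) to reach 859.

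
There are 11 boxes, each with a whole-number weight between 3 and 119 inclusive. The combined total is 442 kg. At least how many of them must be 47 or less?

Each value above 47 is at least 48, contributing at least 48 − 3 = 45 above the floor 3.
The sum exceeds the floor total 33 by 409, so at most ⌊409/45⌋ = 9 exceed 47, and at least 2 are ≤ 47.
Exactly 2 works: 2 values at 3 and 9 at 48 total 438; raise one of the low values by 4 (still ≤ 47) to hit 442.

2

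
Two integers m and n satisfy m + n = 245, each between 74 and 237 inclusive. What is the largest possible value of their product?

mn = m(245 − m) is maximized when m is as near 245/2 as the bounds allow.
Taking m = 122 and n = 123 (both in [74, 237]) gives mn = 15006.

15006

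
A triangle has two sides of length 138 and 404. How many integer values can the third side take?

275

The triangle inequality gives |138 − 404| < c < 138 + 404, i.e. 266 < c < 542.
So c can be any integer from 267 to 541: 275 values.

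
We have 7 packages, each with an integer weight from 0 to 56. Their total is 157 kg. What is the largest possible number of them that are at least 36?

4

Suppose k of them are at least 36. Those contribute at least 36 each and the other 7 − k at least 0 each.
So the total is at least 36k + 0(7 − k) = 0 + 36k. This must be ≤ 157, giving k ≤ 4.
k = 4 is achieved by 4 values at 36 and 3 at 0, total 144; add 13 to one value (staying below 36) to reach 157.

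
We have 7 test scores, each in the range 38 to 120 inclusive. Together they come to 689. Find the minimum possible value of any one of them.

38

To make one score as small as possible, make the other 6 as large as possible.
The other 6 can take up 6 × 120 = 720 ≥ 689 − 38, so one score can sit at its floor of 38.
Achievable: one at 38 and the other 6 totalling 651, which fits since 6 × 38 ≤ 651 ≤ 6 × 120.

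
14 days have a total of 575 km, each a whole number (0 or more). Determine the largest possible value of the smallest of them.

41

The average is 575/14 < 42, so some value is ≤ 41.
Equality holds with 13 values of 41 and 1 value of 42.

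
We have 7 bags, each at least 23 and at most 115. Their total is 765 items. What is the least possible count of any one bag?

Minimizing one value means maximizing the remaining 6.
The other 6 contribute at most 6 × 115 = 690, leaving at least 765 − 690 = 75.
Since 75 ≥ 23, this is achievable: one at 75 and 6 at 115.

75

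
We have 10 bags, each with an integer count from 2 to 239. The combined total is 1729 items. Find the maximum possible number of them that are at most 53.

Suppose k of them are at most 53. Those contribute at most 53 each and the rest at most 239 each.
So the total is at most 53k + 239(10 − k) = 2390 − 186k. This must still be ≥ 1729, so k ≤ 3.
k = 3 is achieved by 3 values at 53 and 7 at 239, total 1832; lower one of the 239's by 103 (still > 53) to reach 1729.

3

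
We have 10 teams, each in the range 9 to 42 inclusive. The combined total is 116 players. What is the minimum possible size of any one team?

9

To make one team as small as possible, make the other 9 as large as possible.
The other 9 can take up 9 × 42 = 378 ≥ 116 − 9, so one team can sit at its floor of 9.
Achievable: one at 9 and the other 9 totalling 107, which fits since 9 × 9 ≤ 107 ≤ 9 × 42.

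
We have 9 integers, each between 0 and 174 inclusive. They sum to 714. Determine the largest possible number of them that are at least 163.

4

With k values at 163 or above and the rest at least 0, the sum is at least 0 + 163k.
Since the sum is 714, we need 163k ≤ 714, i.e. k ≤ 4.
k = 4 is achieved by 4 values at 163 and 5 at 0, total 652; add 62 to one value (staying below 163) to reach 714.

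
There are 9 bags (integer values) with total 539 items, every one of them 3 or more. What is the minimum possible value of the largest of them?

If every one of the 9 were at most 59, the total would be at most 9 × 59 = 531 < 539.
Taking 1 copy of 59 and 8 copies of 60 gives exactly 539, so 60 is attained.

60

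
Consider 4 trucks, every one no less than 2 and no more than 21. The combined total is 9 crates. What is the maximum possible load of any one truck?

3

Maximizing one value means minimizing the remaining 3.
The other 3 contribute at least 3 × 2 = 6, leaving at most 9 − 6 = 3.
Since 3 ≤ 21, this is achievable: one at 3 and 3 at 2.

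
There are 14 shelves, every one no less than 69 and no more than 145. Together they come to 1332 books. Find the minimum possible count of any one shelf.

To make one shelf as small as possible, make the other 13 as large as possible.
The other 13 can take up 13 × 145 = 1885 ≥ 1332 − 69, so one shelf can sit at its floor of 69.
Achievable: one at 69 and the other 13 totalling 1263, which fits since 13 × 69 ≤ 1263 ≤ 13 × 145.

69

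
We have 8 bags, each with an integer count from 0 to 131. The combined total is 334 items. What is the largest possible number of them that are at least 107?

3

If k of the values are ≥ 107, the total is ≥ 107k + 0(8 − k).
Setting 107k + 0(8 − k) ≤ 334 gives 107k ≤ 334, so k ≤ 3.
k = 3 is achieved by 3 values at 107 and 5 at 0, total 321; add 13 to one value (staying below 107) to reach 334.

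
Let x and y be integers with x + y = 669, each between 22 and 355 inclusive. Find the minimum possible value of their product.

Since x + y is fixed, pushing one of them to its bound minimizes the product.
The extreme feasible split is x = 314, y = 355, giving xy = 111470.

111470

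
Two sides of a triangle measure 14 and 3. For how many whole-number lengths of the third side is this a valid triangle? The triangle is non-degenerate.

5

The triangle inequality gives |14 − 3| < c < 14 + 3, i.e. 11 < c < 17.
So c can be any integer from 12 to 16: 5 values.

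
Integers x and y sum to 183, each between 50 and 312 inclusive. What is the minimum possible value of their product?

6650

Since x + y is fixed, pushing one of them to its bound minimizes the product.
The extreme feasible split is x = 50, y = 133, giving xy = 6650.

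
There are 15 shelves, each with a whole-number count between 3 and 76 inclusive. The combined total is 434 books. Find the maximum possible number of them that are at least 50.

8

With k values at 50 or above and the rest at least 3, the sum is at least 45 + 47k.
Since the sum is 434, we need 47k ≤ 389, i.e. k ≤ 8.
k = 8 is achieved by 8 values at 50 and 7 at 3, total 421; add 13 to one value (staying below 50) to reach 434.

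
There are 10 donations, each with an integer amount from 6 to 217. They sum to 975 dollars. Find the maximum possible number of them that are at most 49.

Suppose k of them are at most 49. Those contribute at most 49 each and the rest at most 217 each.
So the total is at most 49k + 217(10 − k) = 2170 − 168k. This must still be ≥ 975, so k ≤ 7.
k = 7 is achieved by 7 values at 49 and 3 at 217, total 994; lower one of the 217's by 19 (still > 49) to reach 975.

7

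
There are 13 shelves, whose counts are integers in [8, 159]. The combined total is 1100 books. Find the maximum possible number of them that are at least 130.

8

If k of the values are ≥ 130, the total is ≥ 130k + 8(13 − k).
Setting 130k + 8(13 − k) ≤ 1100 gives 122k ≤ 996, so k ≤ 8.
k = 8 is achieved by 8 values at 130 and 5 at 8, total 1080; add 20 to one value (staying below 130) to reach 1100.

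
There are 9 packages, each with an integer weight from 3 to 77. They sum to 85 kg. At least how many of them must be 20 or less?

Each value above 20 is at least 21, contributing at least 21 − 3 = 18 above the floor 3.
The sum exceeds the floor total 27 by 58, so at most ⌊58/18⌋ = 3 exceed 20, and at least 6 are ≤ 20.
Exactly 6 works: 6 values at 3 and 3 at 21 total 81; raise one of the low values by 4 (still ≤ 20) to hit 85.

6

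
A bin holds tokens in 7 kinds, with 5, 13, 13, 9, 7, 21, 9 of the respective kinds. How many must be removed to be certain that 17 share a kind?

73

In the worst case you take as many as possible of each kind without reaching 17: 5 + 13 + 13 + 9 + 7 + 16 + 9 = 72.
The next one must give 17 of some kind, so 72 + 1 = 73.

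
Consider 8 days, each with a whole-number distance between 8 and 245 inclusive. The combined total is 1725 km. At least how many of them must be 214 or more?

Each value short of 214 is at most 213, costing at least 245 − 213 = 32 against the maximum total of 1960.
We can afford to lose at most 1960 − 1725 = 235, so at most ⌊235/32⌋ = 7 fall short, and at least 1 are ≥ 214.
Exactly 1 works: 1 value at 245 and 7 at 213 total 1736; lower one of the high values by 11 (still ≥ 214) to hit 1725.

1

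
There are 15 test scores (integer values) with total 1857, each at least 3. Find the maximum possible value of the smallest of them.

123

The 15 values sum to 1857, so their minimum is at most ⌊1857/15⌋ = 123.
Taking 3 copies of 123 and 12 copies of 124 gives exactly 1857, so 123 is attained.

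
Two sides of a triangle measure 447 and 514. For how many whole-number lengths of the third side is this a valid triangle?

893

The triangle inequality gives |447 − 514| < c < 447 + 514, i.e. 67 < c < 961.
So c can be any integer from 68 to 960: 893 values.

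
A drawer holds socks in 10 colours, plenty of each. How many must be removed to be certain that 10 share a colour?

91

In the worst case you draw 9 of each of the 10 colours: 10 × 9 = 90.
One more forces 10 of some colour, so 90 + 1 = 91.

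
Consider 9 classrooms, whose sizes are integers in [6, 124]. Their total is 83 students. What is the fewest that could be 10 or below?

Each value above 10 is at least 11, contributing at least 11 − 6 = 5 above the floor 6.
The sum exceeds the floor total 54 by 29, so at most ⌊29/5⌋ = 5 exceed 10, and at least 4 are ≤ 10.
Exactly 4 works: 4 values at 6 and 5 at 11 total 79; raise one of the low values by 4 (still ≤ 10) to hit 83.

4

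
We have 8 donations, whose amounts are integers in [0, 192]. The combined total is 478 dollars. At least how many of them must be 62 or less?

If only k of them are at most 62, the other 8 − k are at least 63, so the total is at least (8 − k)·63 + k·0.
This is ≤ 478, so (8 − k)·63 + 0k ≤ 478, which gives k ≥ 1.
Exactly 1 works: 1 value at 0 and 7 at 63 total 441; raise one of the low values by 37 (still ≤ 62) to hit 478.

1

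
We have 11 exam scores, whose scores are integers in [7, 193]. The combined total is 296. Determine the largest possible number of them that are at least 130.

1

With k values at 130 or above and the rest at least 7, the sum is at least 77 + 123k.
Since the sum is 296, we need 123k ≤ 219, i.e. k ≤ 1.
k = 1 is achieved by 1 value at 130 and 10 at 7, total 200; add 96 to one value (staying below 130) to reach 296.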